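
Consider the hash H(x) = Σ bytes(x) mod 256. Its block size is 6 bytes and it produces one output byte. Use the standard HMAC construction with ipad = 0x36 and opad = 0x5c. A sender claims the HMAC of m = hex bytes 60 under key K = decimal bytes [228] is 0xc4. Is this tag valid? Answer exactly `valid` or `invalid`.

Key decimal bytes [228] = e4 is 1 byte ≤ B = 6; zero-pad to 6 bytes: K' = e4 00 00 00 00 00.
K' ⊕ ipad = d2 36 36 36 36 36; K' ⊕ opad = b8 5c 5c 5c 5c 5c.
Inner hash: sum = 210+54+54+54+54+54+96 = 576; mod 256 = 64 → 40.
Outer hash (recomputed tag): sum = 184+92+92+92+92+92+64 = 708; mod 256 = 196 → c4.
Recomputed tag = c4; claimed = c4 → match.

valid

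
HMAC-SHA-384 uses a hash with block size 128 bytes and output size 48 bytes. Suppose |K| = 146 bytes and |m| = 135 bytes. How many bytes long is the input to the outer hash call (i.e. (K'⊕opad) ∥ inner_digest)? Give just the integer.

176

Key is 146 > 128 bytes, so it is hashed to 48 bytes then zero-padded to 128: |K'| = 128.
Outer input = (K'⊕opad) ∥ H(inner) → 128 + 48 = 176 bytes.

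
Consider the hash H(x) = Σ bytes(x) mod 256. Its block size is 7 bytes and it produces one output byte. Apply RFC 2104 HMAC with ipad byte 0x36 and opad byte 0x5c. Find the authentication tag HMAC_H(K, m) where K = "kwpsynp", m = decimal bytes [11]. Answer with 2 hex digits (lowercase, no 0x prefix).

Key "kwpsynp" = 6b 77 70 73 79 6e 70 is exactly B = 7 bytes: K' = 6b 77 70 73 79 6e 70.
K' ⊕ ipad = 5d 41 46 45 4f 58 46.  K' ⊕ opad = 37 2b 2c 2f 25 32 2c.
Inner input = (K'⊕ipad) ∥ m = 5d 41 46 45 4f 58 46 ∥ 0b.
Inner hash: sum = 93+65+70+69+79+88+70+11 = 545; mod 256 = 33 → 21.
Outer input = (K'⊕opad) ∥ inner = 37 2b 2c 2f 25 32 2c ∥ 21.
Outer hash (tag): sum = 55+43+44+47+37+50+44+33 = 353; mod 256 = 97 → 61.

61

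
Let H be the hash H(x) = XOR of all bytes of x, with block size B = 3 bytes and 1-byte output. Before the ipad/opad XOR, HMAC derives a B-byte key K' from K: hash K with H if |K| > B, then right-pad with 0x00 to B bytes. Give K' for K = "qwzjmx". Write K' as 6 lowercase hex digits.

030000

|K| = 6 > B = 3, so first hash the key.
H(K): XOR 71⊕77⊕7a⊕6a⊕6d⊕78 = 03.
Zero-pad H(K) = 03 to 3 bytes: K' = 03 00 00.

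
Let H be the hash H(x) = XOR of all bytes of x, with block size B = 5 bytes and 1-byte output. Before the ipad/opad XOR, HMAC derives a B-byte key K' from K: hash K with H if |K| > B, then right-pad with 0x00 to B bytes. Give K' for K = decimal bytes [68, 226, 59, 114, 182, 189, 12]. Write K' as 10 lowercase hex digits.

e800000000

|K| = 7 > B = 5, so first hash the key.
H(K): XOR 44⊕e2⊕3b⊕72⊕b6⊕bd⊕0c = e8.
Zero-pad H(K) = e8 to 5 bytes: K' = e8 00 00 00 00.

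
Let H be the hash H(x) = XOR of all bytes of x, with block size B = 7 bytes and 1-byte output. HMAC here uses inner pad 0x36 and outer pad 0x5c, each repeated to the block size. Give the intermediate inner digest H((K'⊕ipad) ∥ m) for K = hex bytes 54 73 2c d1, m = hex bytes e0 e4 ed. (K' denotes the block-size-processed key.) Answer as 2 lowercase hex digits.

Key hex bytes 54 73 2c d1 is 4 bytes ≤ B = 7; zero-pad to 7 bytes: K' = 54 73 2c d1 00 00 00.
K' ⊕ ipad = 62 45 1a e7 36 36 36.
Inner input = 62 45 1a e7 36 36 36 ∥ e0 e4 ed.
Inner hash: XOR 62⊕45⊕1a⊕e7⊕36⊕36⊕36⊕e0⊕e4⊕ed = 05.

05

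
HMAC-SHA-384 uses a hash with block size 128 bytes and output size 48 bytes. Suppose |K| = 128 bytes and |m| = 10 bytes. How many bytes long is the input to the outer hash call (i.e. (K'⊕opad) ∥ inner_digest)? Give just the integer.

176

Key is 128 ≤ 128 bytes, zero-padded: |K'| = 128.
Outer input = (K'⊕opad) ∥ H(inner) → 128 + 48 = 176 bytes.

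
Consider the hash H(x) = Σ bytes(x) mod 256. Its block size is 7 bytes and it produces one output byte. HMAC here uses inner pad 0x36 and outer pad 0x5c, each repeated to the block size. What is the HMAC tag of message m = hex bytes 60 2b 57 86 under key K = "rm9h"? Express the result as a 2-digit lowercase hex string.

22

Key "rm9h" = 72 6d 39 68 is 4 bytes ≤ B = 7; zero-pad to 7 bytes: K' = 72 6d 39 68 00 00 00.
K' ⊕ ipad = 44 5b 0f 5e 36 36 36.  K' ⊕ opad = 2e 31 65 34 5c 5c 5c.
Inner input = (K'⊕ipad) ∥ m = 44 5b 0f 5e 36 36 36 ∥ 60 2b 57 86.
Inner hash: sum = 68+91+15+94+54+54+54+96+43+87+134 = 790; mod 256 = 22 → 16.
Outer input = (K'⊕opad) ∥ inner = 2e 31 65 34 5c 5c 5c ∥ 16.
Outer hash (tag): sum = 46+49+101+52+92+92+92+22 = 546; mod 256 = 34 → 22.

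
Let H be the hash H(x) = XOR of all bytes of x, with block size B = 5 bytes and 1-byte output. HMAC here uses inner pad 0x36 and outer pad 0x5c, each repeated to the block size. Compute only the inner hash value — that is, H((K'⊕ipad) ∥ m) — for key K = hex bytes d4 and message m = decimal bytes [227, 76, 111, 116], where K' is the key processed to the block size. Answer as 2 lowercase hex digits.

Key hex bytes d4 is 1 byte ≤ B = 5; zero-pad to 5 bytes: K' = d4 00 00 00 00.
K' ⊕ ipad = e2 36 36 36 36.
Inner input = e2 36 36 36 36 ∥ e3 4c 6f 74.
Inner hash: XOR e2⊕36⊕36⊕36⊕36⊕e3⊕4c⊕6f⊕74 = 56.

56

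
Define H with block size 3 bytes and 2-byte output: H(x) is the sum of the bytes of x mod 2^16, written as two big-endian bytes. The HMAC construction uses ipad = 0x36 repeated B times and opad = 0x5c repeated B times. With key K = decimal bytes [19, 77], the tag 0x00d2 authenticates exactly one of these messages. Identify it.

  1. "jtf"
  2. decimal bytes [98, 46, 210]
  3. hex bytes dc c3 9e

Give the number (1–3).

3

Key decimal bytes [19, 77] = 13 4d is 2 bytes ≤ B = 3; zero-pad to 3 bytes: K' = 13 4d 00.
K' ⊕ ipad = 25 7b 36; K' ⊕ opad = 4f 11 5c.
m1: inner = H(25 7b 36 6a 74 66) = 02 1a; tag = H(4f 11 5c 02 1a) = 00d8
m2: inner = H(25 7b 36 62 2e d2) = 02 38; tag = H(4f 11 5c 02 38) = 00f6
m3: inner = H(25 7b 36 dc c3 9e) = 03 13; tag = H(4f 11 5c 03 13) = 00d2 ← matches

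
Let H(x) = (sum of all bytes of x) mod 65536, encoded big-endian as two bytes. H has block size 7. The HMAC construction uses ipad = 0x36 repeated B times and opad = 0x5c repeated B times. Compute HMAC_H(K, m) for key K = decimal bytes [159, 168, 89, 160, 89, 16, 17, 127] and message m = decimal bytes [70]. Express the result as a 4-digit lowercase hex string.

0329

Key decimal bytes [159, 168, 89, 160, 89, 16, 17, 127] = 9f a8 59 a0 59 10 11 7f is 8 bytes > B = 7, so hash it first: H(key) = 03 39, then zero-pad to 7 bytes: K' = 03 39 00 00 00 00 00.
K' ⊕ ipad = 35 0f 36 36 36 36 36.  K' ⊕ opad = 5f 65 5c 5c 5c 5c 5c.
Inner input = (K'⊕ipad) ∥ m = 35 0f 36 36 36 36 36 ∥ 46.
Inner hash: sum = 53+15+54+54+54+54+54+70 = 408 → 01 98.
Outer input = (K'⊕opad) ∥ inner = 5f 65 5c 5c 5c 5c 5c ∥ 01 98.
Outer hash (tag): sum = 95+101+92+92+92+92+92+1+152 = 809 → 03 29.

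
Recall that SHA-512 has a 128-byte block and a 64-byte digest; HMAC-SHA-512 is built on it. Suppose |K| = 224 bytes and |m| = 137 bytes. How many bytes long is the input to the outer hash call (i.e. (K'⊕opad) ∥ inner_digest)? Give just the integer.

192

Key is 224 > 128 bytes, so it is hashed to 64 bytes then zero-padded to 128: |K'| = 128.
Outer input = (K'⊕opad) ∥ H(inner) → 128 + 64 = 192 bytes.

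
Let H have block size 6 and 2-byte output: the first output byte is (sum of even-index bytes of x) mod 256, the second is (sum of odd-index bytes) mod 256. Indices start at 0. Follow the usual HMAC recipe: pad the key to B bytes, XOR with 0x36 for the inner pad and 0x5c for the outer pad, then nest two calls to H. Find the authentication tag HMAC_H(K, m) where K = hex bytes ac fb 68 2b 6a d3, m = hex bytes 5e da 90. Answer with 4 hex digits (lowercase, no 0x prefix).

Key hex bytes ac fb 68 2b 6a d3 is exactly B = 6 bytes: K' = ac fb 68 2b 6a d3.
K' ⊕ ipad = 9a cd 5e 1d 5c e5.  K' ⊕ opad = f0 a7 34 77 36 8f.
Inner input = (K'⊕ipad) ∥ m = 9a cd 5e 1d 5c e5 ∥ 5e da 90.
Inner hash: even-index sum = 578 mod 256 = 66; odd-index sum = 681 mod 256 = 169 → 42 a9.
Outer input = (K'⊕opad) ∥ inner = f0 a7 34 77 36 8f ∥ 42 a9.
Outer hash (tag): even-index sum = 412 mod 256 = 156; odd-index sum = 598 mod 256 = 86 → 9c 56.

9c56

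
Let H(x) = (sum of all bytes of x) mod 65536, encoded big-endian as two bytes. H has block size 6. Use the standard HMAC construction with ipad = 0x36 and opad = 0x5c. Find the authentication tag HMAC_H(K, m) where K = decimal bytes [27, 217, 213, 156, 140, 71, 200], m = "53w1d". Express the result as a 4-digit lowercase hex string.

Key decimal bytes [27, 217, 213, 156, 140, 71, 200] = 1b d9 d5 9c 8c 47 c8 is 7 bytes > B = 6, so hash it first: H(key) = 04 00, then zero-pad to 6 bytes: K' = 04 00 00 00 00 00.
K' ⊕ ipad = 32 36 36 36 36 36.  K' ⊕ opad = 58 5c 5c 5c 5c 5c.
Inner input = (K'⊕ipad) ∥ m = 32 36 36 36 36 36 ∥ 35 33 77 31 64.
Inner hash: sum = 50+54+54+54+54+54+53+51+119+49+100 = 692 → 02 b4.
Outer input = (K'⊕opad) ∥ inner = 58 5c 5c 5c 5c 5c ∥ 02 b4.
Outer hash (tag): sum = 88+92+92+92+92+92+2+180 = 730 → 02 da.

02da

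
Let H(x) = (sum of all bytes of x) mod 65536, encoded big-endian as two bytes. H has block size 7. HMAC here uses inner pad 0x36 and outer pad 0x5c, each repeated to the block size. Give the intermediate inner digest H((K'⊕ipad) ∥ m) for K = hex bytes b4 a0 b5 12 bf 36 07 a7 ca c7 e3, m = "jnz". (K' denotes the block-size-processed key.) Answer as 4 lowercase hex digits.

Key hex bytes b4 a0 b5 12 bf 36 07 a7 ca c7 e3 is 11 bytes > B = 7, so hash it first: H(key) = 06 32, then zero-pad to 7 bytes: K' = 06 32 00 00 00 00 00.
K' ⊕ ipad = 30 04 36 36 36 36 36.
Inner input = 30 04 36 36 36 36 36 ∥ 6a 6e 7a.
Inner hash: sum = 48+4+54+54+54+54+54+106+110+122 = 660 → 02 94.

0294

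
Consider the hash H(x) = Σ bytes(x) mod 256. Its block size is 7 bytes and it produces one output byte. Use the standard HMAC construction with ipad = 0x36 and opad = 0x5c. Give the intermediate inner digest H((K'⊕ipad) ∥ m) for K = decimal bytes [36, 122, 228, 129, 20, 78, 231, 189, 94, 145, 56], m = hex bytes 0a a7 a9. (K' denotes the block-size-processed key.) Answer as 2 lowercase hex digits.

a4

Key decimal bytes [36, 122, 228, 129, 20, 78, 231, 189, 94, 145, 56] = 24 7a e4 81 14 4e e7 bd 5e 91 38 is 11 bytes > B = 7, so hash it first: H(key) = 30, then zero-pad to 7 bytes: K' = 30 00 00 00 00 00 00.
K' ⊕ ipad = 06 36 36 36 36 36 36.
Inner input = 06 36 36 36 36 36 36 ∥ 0a a7 a9.
Inner hash: sum = 6+54+54+54+54+54+54+10+167+169 = 676; mod 256 = 164 → a4.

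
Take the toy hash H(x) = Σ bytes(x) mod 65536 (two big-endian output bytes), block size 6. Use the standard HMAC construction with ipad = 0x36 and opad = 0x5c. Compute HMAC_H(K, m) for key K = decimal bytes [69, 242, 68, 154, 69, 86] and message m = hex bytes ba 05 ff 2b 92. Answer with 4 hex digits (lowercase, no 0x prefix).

0270

Key decimal bytes [69, 242, 68, 154, 69, 86] = 45 f2 44 9a 45 56 is exactly B = 6 bytes: K' = 45 f2 44 9a 45 56.
K' ⊕ ipad = 73 c4 72 ac 73 60.  K' ⊕ opad = 19 ae 18 c6 19 0a.
Inner input = (K'⊕ipad) ∥ m = 73 c4 72 ac 73 60 ∥ ba 05 ff 2b 92.
Inner hash: sum = 115+196+114+172+115+96+186+5+255+43+146 = 1443 → 05 a3.
Outer input = (K'⊕opad) ∥ inner = 19 ae 18 c6 19 0a ∥ 05 a3.
Outer hash (tag): sum = 25+174+24+198+25+10+5+163 = 624 → 02 70.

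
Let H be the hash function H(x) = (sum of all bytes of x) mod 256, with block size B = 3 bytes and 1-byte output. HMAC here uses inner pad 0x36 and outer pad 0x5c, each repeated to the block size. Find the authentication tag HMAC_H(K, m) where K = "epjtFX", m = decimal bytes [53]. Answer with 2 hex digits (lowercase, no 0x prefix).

cd

Key "epjtFX" = 65 70 6a 74 46 58 is 6 bytes > B = 3, so hash it first: H(key) = 51, then zero-pad to 3 bytes: K' = 51 00 00.
K' ⊕ ipad = 67 36 36.  K' ⊕ opad = 0d 5c 5c.
Inner input = (K'⊕ipad) ∥ m = 67 36 36 ∥ 35.
Inner hash: sum = 103+54+54+53 = 264; mod 256 = 8 → 08.
Outer input = (K'⊕opad) ∥ inner = 0d 5c 5c ∥ 08.
Outer hash (tag): sum = 13+92+92+8 = 205 → cd.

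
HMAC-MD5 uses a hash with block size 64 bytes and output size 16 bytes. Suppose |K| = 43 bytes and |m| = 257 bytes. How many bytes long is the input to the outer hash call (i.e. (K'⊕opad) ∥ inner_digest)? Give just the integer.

Key is 43 ≤ 64 bytes, zero-padded: |K'| = 64.
Outer input = (K'⊕opad) ∥ H(inner) → 64 + 16 = 80 bytes.

80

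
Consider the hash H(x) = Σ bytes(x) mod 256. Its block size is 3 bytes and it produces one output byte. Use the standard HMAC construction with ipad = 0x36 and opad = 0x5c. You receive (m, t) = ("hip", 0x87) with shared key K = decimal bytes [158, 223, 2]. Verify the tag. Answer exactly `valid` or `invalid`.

Key decimal bytes [158, 223, 2] = 9e df 02 is exactly B = 3 bytes: K' = 9e df 02.
K' ⊕ ipad = a8 e9 34; K' ⊕ opad = c2 83 5e.
Inner hash: sum = 168+233+52+104+105+112 = 774; mod 256 = 6 → 06.
Outer hash (recomputed tag): sum = 194+131+94+6 = 425; mod 256 = 169 → a9.
Recomputed tag = a9; claimed = 87 → mismatch.

invalid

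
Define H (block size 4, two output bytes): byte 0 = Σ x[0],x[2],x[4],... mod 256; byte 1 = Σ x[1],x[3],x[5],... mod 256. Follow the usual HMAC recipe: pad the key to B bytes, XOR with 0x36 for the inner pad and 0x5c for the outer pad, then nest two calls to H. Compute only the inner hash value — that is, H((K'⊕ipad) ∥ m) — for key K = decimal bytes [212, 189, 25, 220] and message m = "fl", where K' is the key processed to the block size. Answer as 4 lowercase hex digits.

77e1

Key decimal bytes [212, 189, 25, 220] = d4 bd 19 dc is exactly B = 4 bytes: K' = d4 bd 19 dc.
K' ⊕ ipad = e2 8b 2f ea.
Inner input = e2 8b 2f ea ∥ 66 6c.
Inner hash: even-index sum = 375 mod 256 = 119; odd-index sum = 481 mod 256 = 225 → 77 e1.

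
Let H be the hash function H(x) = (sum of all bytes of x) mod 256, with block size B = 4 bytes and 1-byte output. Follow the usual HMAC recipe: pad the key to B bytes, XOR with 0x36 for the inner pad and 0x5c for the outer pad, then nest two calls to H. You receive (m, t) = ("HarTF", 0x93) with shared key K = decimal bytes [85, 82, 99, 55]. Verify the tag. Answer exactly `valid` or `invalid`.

Key decimal bytes [85, 82, 99, 55] = 55 52 63 37 is exactly B = 4 bytes: K' = 55 52 63 37.
K' ⊕ ipad = 63 64 55 01; K' ⊕ opad = 09 0e 3f 6b.
Inner hash: sum = 99+100+85+1+72+97+114+84+70 = 722; mod 256 = 210 → d2.
Outer hash (recomputed tag): sum = 9+14+63+107+210 = 403; mod 256 = 147 → 93.
Recomputed tag = 93; claimed = 93 → match.

valid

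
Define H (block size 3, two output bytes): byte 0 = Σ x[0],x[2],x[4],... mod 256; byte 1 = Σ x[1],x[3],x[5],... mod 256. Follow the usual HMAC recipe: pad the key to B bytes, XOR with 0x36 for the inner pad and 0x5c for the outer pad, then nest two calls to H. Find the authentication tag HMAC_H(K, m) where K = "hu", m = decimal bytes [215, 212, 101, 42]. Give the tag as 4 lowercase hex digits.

0fbb

Key "hu" = 68 75 is 2 bytes ≤ B = 3; zero-pad to 3 bytes: K' = 68 75 00.
K' ⊕ ipad = 5e 43 36.  K' ⊕ opad = 34 29 5c.
Inner input = (K'⊕ipad) ∥ m = 5e 43 36 ∥ d7 d4 65 2a.
Inner hash: even-index sum = 402 mod 256 = 146; odd-index sum = 383 mod 256 = 127 → 92 7f.
Outer input = (K'⊕opad) ∥ inner = 34 29 5c ∥ 92 7f.
Outer hash (tag): even-index sum = 271 mod 256 = 15; odd-index sum = 187 mod 256 = 187 → 0f bb.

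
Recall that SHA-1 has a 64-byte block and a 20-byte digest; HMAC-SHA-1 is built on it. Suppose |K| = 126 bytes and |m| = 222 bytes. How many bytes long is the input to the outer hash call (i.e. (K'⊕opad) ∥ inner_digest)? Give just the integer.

84

Key is 126 > 64 bytes, so it is hashed to 20 bytes then zero-padded to 64: |K'| = 64.
Outer input = (K'⊕opad) ∥ H(inner) → 64 + 20 = 84 bytes.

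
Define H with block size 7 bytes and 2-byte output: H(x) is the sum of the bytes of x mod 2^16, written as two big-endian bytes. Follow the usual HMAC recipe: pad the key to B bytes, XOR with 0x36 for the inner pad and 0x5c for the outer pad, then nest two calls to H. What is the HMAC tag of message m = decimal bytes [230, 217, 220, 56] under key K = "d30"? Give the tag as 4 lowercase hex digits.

028f

Key "d30" = 64 33 30 is 3 bytes ≤ B = 7; zero-pad to 7 bytes: K' = 64 33 30 00 00 00 00.
K' ⊕ ipad = 52 05 06 36 36 36 36.  K' ⊕ opad = 38 6f 6c 5c 5c 5c 5c.
Inner input = (K'⊕ipad) ∥ m = 52 05 06 36 36 36 36 ∥ e6 d9 dc 38.
Inner hash: sum = 82+5+6+54+54+54+54+230+217+220+56 = 1032 → 04 08.
Outer input = (K'⊕opad) ∥ inner = 38 6f 6c 5c 5c 5c 5c ∥ 04 08.
Outer hash (tag): sum = 56+111+108+92+92+92+92+4+8 = 655 → 02 8f.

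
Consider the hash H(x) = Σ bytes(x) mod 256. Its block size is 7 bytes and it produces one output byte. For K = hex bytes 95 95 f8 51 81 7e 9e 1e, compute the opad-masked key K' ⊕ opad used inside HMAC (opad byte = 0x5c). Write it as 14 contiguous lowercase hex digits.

Key hex bytes 95 95 f8 51 81 7e 9e 1e is 8 bytes > B = 7, so hash it first: H(key) = 2e, then zero-pad to 7 bytes: K' = 2e 00 00 00 00 00 00.
XOR each byte with 0x5c: 2e⊕5c=72, 00⊕5c=5c, 00⊕5c=5c, 00⊕5c=5c, 00⊕5c=5c, 00⊕5c=5c, 00⊕5c=5c.

725c5c5c5c5c5c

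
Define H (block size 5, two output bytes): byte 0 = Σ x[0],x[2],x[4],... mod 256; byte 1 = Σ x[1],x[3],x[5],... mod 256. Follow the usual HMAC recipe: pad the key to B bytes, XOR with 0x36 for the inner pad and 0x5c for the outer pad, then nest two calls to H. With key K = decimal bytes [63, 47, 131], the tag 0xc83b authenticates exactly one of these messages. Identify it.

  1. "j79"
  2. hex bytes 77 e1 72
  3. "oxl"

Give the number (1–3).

3

Key decimal bytes [63, 47, 131] = 3f 2f 83 is 3 bytes ≤ B = 5; zero-pad to 5 bytes: K' = 3f 2f 83 00 00.
K' ⊕ ipad = 09 19 b5 36 36; K' ⊕ opad = 63 73 df 5c 5c.
m1: inner = H(09 19 b5 36 36 6a 37 39) = 2b f2; tag = H(63 73 df 5c 5c 2b f2) = 90fa
m2: inner = H(09 19 b5 36 36 77 e1 72) = d5 38; tag = H(63 73 df 5c 5c d5 38) = d6a4
m3: inner = H(09 19 b5 36 36 6f 78 6c) = 6c 2a; tag = H(63 73 df 5c 5c 6c 2a) = c83b ← matches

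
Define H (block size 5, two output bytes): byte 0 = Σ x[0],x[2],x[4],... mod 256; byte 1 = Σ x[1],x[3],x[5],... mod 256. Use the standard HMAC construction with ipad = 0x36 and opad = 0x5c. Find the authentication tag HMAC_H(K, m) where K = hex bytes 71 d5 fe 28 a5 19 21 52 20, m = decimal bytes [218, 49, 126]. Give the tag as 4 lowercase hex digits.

ad90

Key hex bytes 71 d5 fe 28 a5 19 21 52 20 is 9 bytes > B = 5, so hash it first: H(key) = 55 68, then zero-pad to 5 bytes: K' = 55 68 00 00 00.
K' ⊕ ipad = 63 5e 36 36 36.  K' ⊕ opad = 09 34 5c 5c 5c.
Inner input = (K'⊕ipad) ∥ m = 63 5e 36 36 36 ∥ da 31 7e.
Inner hash: even-index sum = 256 mod 256 = 0; odd-index sum = 492 mod 256 = 236 → 00 ec.
Outer input = (K'⊕opad) ∥ inner = 09 34 5c 5c 5c ∥ 00 ec.
Outer hash (tag): even-index sum = 429 mod 256 = 173; odd-index sum = 144 mod 256 = 144 → ad 90.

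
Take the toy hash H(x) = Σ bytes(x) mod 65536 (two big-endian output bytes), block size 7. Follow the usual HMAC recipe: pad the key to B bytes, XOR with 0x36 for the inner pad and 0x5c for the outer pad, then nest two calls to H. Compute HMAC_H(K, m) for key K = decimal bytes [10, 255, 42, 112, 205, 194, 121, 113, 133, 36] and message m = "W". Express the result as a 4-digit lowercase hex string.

0349

Key decimal bytes [10, 255, 42, 112, 205, 194, 121, 113, 133, 36] = 0a ff 2a 70 cd c2 79 71 85 24 is 10 bytes > B = 7, so hash it first: H(key) = 04 c5, then zero-pad to 7 bytes: K' = 04 c5 00 00 00 00 00.
K' ⊕ ipad = 32 f3 36 36 36 36 36.  K' ⊕ opad = 58 99 5c 5c 5c 5c 5c.
Inner input = (K'⊕ipad) ∥ m = 32 f3 36 36 36 36 36 ∥ 57.
Inner hash: sum = 50+243+54+54+54+54+54+87 = 650 → 02 8a.
Outer input = (K'⊕opad) ∥ inner = 58 99 5c 5c 5c 5c 5c ∥ 02 8a.
Outer hash (tag): sum = 88+153+92+92+92+92+92+2+138 = 841 → 03 49.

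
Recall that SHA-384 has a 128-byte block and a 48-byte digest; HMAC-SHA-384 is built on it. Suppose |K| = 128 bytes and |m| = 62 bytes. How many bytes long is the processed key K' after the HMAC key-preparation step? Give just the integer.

Key is 128 ≤ 128 bytes, zero-padded: |K'| = 128.

128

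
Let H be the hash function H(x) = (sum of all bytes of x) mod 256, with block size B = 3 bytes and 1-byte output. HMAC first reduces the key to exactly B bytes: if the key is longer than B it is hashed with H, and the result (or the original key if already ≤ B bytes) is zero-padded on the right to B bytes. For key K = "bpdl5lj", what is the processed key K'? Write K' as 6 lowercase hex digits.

ad0000

|K| = 7 > B = 3, so first hash the key.
H(K): sum = 98+112+100+108+53+108+106 = 685; mod 256 = 173 → ad.
Zero-pad H(K) = ad to 3 bytes: K' = ad 00 00.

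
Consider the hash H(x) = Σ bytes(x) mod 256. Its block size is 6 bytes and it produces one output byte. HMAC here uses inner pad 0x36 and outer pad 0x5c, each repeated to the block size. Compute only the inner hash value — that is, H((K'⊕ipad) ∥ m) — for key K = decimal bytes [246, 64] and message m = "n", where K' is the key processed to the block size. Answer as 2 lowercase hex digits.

7c

Key decimal bytes [246, 64] = f6 40 is 2 bytes ≤ B = 6; zero-pad to 6 bytes: K' = f6 40 00 00 00 00.
K' ⊕ ipad = c0 76 36 36 36 36.
Inner input = c0 76 36 36 36 36 ∥ 6e.
Inner hash: sum = 192+118+54+54+54+54+110 = 636; mod 256 = 124 → 7c.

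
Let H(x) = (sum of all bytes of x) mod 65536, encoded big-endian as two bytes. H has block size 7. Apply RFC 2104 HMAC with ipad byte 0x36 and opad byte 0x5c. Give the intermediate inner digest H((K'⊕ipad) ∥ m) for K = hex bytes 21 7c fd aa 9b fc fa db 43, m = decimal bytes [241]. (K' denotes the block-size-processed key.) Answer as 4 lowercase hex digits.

02f7

Key hex bytes 21 7c fd aa 9b fc fa db 43 is 9 bytes > B = 7, so hash it first: H(key) = 05 f3, then zero-pad to 7 bytes: K' = 05 f3 00 00 00 00 00.
K' ⊕ ipad = 33 c5 36 36 36 36 36.
Inner input = 33 c5 36 36 36 36 36 ∥ f1.
Inner hash: sum = 51+197+54+54+54+54+54+241 = 759 → 02 f7.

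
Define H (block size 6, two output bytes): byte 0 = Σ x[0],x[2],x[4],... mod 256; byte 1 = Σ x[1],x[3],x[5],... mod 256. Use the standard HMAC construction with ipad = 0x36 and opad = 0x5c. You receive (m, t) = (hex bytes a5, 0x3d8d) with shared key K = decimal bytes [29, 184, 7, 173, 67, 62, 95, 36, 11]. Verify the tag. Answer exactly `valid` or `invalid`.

invalid

Key decimal bytes [29, 184, 7, 173, 67, 62, 95, 36, 11] = 1d b8 07 ad 43 3e 5f 24 0b is 9 bytes > B = 6, so hash it first: H(key) = d1 c7, then zero-pad to 6 bytes: K' = d1 c7 00 00 00 00.
K' ⊕ ipad = e7 f1 36 36 36 36; K' ⊕ opad = 8d 9b 5c 5c 5c 5c.
Inner hash: even-index sum = 504 mod 256 = 248; odd-index sum = 349 mod 256 = 93 → f8 5d.
Outer hash (recomputed tag): even-index sum = 573 mod 256 = 61; odd-index sum = 432 mod 256 = 176 → 3d b0.
Recomputed tag = 3db0; claimed = 3d8d → mismatch.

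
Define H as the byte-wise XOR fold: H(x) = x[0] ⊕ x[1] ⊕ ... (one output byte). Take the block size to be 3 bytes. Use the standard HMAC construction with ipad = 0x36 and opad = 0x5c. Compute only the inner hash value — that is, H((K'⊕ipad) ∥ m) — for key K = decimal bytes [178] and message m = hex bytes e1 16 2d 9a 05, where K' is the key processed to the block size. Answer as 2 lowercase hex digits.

c1

Key decimal bytes [178] = b2 is 1 byte ≤ B = 3; zero-pad to 3 bytes: K' = b2 00 00.
K' ⊕ ipad = 84 36 36.
Inner input = 84 36 36 ∥ e1 16 2d 9a 05.
Inner hash: XOR 84⊕36⊕36⊕e1⊕16⊕2d⊕9a⊕05 = c1.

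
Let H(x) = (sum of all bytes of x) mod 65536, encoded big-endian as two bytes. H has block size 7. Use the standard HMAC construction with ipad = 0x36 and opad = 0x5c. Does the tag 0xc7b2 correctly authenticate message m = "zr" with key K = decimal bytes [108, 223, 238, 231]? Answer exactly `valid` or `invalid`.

invalid

Key decimal bytes [108, 223, 238, 231] = 6c df ee e7 is 4 bytes ≤ B = 7; zero-pad to 7 bytes: K' = 6c df ee e7 00 00 00.
K' ⊕ ipad = 5a e9 d8 d1 36 36 36; K' ⊕ opad = 30 83 b2 bb 5c 5c 5c.
Inner hash: sum = 90+233+216+209+54+54+54+122+114 = 1146 → 04 7a.
Outer hash (recomputed tag): sum = 48+131+178+187+92+92+92+4+122 = 946 → 03 b2.
Recomputed tag = 03b2; claimed = c7b2 → mismatch.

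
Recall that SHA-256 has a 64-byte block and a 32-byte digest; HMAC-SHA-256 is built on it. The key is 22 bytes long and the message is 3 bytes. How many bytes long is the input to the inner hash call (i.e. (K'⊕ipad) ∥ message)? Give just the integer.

Key is 22 ≤ 64 bytes, zero-padded: |K'| = 64.
Inner input = (K'⊕ipad) ∥ m → 64 + 3 = 67 bytes.

67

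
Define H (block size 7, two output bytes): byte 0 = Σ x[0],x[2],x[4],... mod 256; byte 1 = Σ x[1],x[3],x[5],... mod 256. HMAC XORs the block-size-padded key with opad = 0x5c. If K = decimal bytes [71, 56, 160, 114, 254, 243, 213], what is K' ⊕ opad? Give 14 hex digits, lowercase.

1b64fc2ea2af89

Key decimal bytes [71, 56, 160, 114, 254, 243, 213] = 47 38 a0 72 fe f3 d5 is exactly B = 7 bytes: K' = 47 38 a0 72 fe f3 d5.
XOR each byte with 0x5c: 47⊕5c=1b, 38⊕5c=64, a0⊕5c=fc, 72⊕5c=2e, fe⊕5c=a2, f3⊕5c=af, d5⊕5c=89.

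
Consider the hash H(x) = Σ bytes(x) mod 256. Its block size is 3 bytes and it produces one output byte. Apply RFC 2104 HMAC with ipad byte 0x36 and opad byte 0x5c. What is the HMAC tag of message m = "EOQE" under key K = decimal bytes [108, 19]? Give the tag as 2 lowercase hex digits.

Key decimal bytes [108, 19] = 6c 13 is 2 bytes ≤ B = 3; zero-pad to 3 bytes: K' = 6c 13 00.
K' ⊕ ipad = 5a 25 36.  K' ⊕ opad = 30 4f 5c.
Inner input = (K'⊕ipad) ∥ m = 5a 25 36 ∥ 45 4f 51 45.
Inner hash: sum = 90+37+54+69+79+81+69 = 479; mod 256 = 223 → df.
Outer input = (K'⊕opad) ∥ inner = 30 4f 5c ∥ df.
Outer hash (tag): sum = 48+79+92+223 = 442; mod 256 = 186 → ba.

ba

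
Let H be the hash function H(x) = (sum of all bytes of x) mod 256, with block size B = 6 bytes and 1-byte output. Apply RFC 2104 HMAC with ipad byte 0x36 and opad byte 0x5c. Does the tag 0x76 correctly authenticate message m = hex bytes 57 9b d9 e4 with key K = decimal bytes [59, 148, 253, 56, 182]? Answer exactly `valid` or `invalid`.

Key decimal bytes [59, 148, 253, 56, 182] = 3b 94 fd 38 b6 is 5 bytes ≤ B = 6; zero-pad to 6 bytes: K' = 3b 94 fd 38 b6 00.
K' ⊕ ipad = 0d a2 cb 0e 80 36; K' ⊕ opad = 67 c8 a1 64 ea 5c.
Inner hash: sum = 13+162+203+14+128+54+87+155+217+228 = 1261; mod 256 = 237 → ed.
Outer hash (recomputed tag): sum = 103+200+161+100+234+92+237 = 1127; mod 256 = 103 → 67.
Recomputed tag = 67; claimed = 76 → mismatch.

invalid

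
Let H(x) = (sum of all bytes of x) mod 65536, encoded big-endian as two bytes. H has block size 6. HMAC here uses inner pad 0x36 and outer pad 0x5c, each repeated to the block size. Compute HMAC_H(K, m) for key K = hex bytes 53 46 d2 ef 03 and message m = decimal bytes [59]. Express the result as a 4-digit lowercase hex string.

0260

Key hex bytes 53 46 d2 ef 03 is 5 bytes ≤ B = 6; zero-pad to 6 bytes: K' = 53 46 d2 ef 03 00.
K' ⊕ ipad = 65 70 e4 d9 35 36.  K' ⊕ opad = 0f 1a 8e b3 5f 5c.
Inner input = (K'⊕ipad) ∥ m = 65 70 e4 d9 35 36 ∥ 3b.
Inner hash: sum = 101+112+228+217+53+54+59 = 824 → 03 38.
Outer input = (K'⊕opad) ∥ inner = 0f 1a 8e b3 5f 5c ∥ 03 38.
Outer hash (tag): sum = 15+26+142+179+95+92+3+56 = 608 → 02 60.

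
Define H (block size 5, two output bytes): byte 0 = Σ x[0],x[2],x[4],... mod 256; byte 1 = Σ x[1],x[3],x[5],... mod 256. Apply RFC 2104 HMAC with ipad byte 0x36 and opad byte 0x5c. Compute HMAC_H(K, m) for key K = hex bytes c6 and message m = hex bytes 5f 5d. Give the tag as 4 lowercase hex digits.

Key hex bytes c6 is 1 byte ≤ B = 5; zero-pad to 5 bytes: K' = c6 00 00 00 00.
K' ⊕ ipad = f0 36 36 36 36.  K' ⊕ opad = 9a 5c 5c 5c 5c.
Inner input = (K'⊕ipad) ∥ m = f0 36 36 36 36 ∥ 5f 5d.
Inner hash: even-index sum = 441 mod 256 = 185; odd-index sum = 203 mod 256 = 203 → b9 cb.
Outer input = (K'⊕opad) ∥ inner = 9a 5c 5c 5c 5c ∥ b9 cb.
Outer hash (tag): even-index sum = 541 mod 256 = 29; odd-index sum = 369 mod 256 = 113 → 1d 71.

1d71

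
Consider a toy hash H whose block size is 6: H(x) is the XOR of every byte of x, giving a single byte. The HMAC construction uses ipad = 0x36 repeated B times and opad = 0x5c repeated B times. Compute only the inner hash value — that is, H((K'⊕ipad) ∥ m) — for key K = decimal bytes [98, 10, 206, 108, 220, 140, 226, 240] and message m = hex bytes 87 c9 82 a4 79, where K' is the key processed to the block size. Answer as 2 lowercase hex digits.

99

Key decimal bytes [98, 10, 206, 108, 220, 140, 226, 240] = 62 0a ce 6c dc 8c e2 f0 is 8 bytes > B = 6, so hash it first: H(key) = 88, then zero-pad to 6 bytes: K' = 88 00 00 00 00 00.
K' ⊕ ipad = be 36 36 36 36 36.
Inner input = be 36 36 36 36 36 ∥ 87 c9 82 a4 79.
Inner hash: XOR be⊕36⊕36⊕36⊕36⊕36⊕87⊕c9⊕82⊕a4⊕79 = 99.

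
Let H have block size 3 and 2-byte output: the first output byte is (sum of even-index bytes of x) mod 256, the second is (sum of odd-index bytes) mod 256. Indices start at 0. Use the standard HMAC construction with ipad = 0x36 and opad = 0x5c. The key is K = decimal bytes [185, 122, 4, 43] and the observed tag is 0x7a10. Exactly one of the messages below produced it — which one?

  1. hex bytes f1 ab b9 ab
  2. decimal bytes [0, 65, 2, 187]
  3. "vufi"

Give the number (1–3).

Key decimal bytes [185, 122, 4, 43] = b9 7a 04 2b is 4 bytes > B = 3, so hash it first: H(key) = bd a5, then zero-pad to 3 bytes: K' = bd a5 00.
K' ⊕ ipad = 8b 93 36; K' ⊕ opad = e1 f9 5c.
m1: inner = H(8b 93 36 f1 ab b9 ab) = 17 3d; tag = H(e1 f9 5c 17 3d) = 7a10 ← matches
m2: inner = H(8b 93 36 00 41 02 bb) = bd 95; tag = H(e1 f9 5c bd 95) = d2b6
m3: inner = H(8b 93 36 76 75 66 69) = 9f 6f; tag = H(e1 f9 5c 9f 6f) = ac98

1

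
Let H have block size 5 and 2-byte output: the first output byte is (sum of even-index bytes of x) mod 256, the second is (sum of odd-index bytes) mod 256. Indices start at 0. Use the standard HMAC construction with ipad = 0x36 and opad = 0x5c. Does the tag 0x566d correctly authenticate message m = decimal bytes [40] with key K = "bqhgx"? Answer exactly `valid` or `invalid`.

invalid

Key "bqhgx" = 62 71 68 67 78 is exactly B = 5 bytes: K' = 62 71 68 67 78.
K' ⊕ ipad = 54 47 5e 51 4e; K' ⊕ opad = 3e 2d 34 3b 24.
Inner hash: even-index sum = 256 mod 256 = 0; odd-index sum = 192 mod 256 = 192 → 00 c0.
Outer hash (recomputed tag): even-index sum = 342 mod 256 = 86; odd-index sum = 104 mod 256 = 104 → 56 68.
Recomputed tag = 5668; claimed = 566d → mismatch.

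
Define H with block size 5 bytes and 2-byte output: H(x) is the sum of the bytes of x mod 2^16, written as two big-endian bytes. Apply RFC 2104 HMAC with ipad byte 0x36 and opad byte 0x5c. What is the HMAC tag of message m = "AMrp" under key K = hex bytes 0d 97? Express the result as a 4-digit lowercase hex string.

Key hex bytes 0d 97 is 2 bytes ≤ B = 5; zero-pad to 5 bytes: K' = 0d 97 00 00 00.
K' ⊕ ipad = 3b a1 36 36 36.  K' ⊕ opad = 51 cb 5c 5c 5c.
Inner input = (K'⊕ipad) ∥ m = 3b a1 36 36 36 ∥ 41 4d 72 70.
Inner hash: sum = 59+161+54+54+54+65+77+114+112 = 750 → 02 ee.
Outer input = (K'⊕opad) ∥ inner = 51 cb 5c 5c 5c ∥ 02 ee.
Outer hash (tag): sum = 81+203+92+92+92+2+238 = 800 → 03 20.

0320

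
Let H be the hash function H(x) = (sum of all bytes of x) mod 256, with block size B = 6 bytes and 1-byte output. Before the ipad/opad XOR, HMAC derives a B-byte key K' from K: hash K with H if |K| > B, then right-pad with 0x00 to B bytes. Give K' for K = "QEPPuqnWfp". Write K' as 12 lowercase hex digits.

|K| = 10 > B = 6, so first hash the key.
H(K): sum = 81+69+80+80+117+113+110+87+102+112 = 951; mod 256 = 183 → b7.
Zero-pad H(K) = b7 to 6 bytes: K' = b7 00 00 00 00 00.

b70000000000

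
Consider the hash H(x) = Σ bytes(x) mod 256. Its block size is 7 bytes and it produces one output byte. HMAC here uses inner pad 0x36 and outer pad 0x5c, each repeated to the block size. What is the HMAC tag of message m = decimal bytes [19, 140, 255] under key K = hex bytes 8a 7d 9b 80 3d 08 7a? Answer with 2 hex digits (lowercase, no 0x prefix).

12

Key hex bytes 8a 7d 9b 80 3d 08 7a is exactly B = 7 bytes: K' = 8a 7d 9b 80 3d 08 7a.
K' ⊕ ipad = bc 4b ad b6 0b 3e 4c.  K' ⊕ opad = d6 21 c7 dc 61 54 26.
Inner input = (K'⊕ipad) ∥ m = bc 4b ad b6 0b 3e 4c ∥ 13 8c ff.
Inner hash: sum = 188+75+173+182+11+62+76+19+140+255 = 1181; mod 256 = 157 → 9d.
Outer input = (K'⊕opad) ∥ inner = d6 21 c7 dc 61 54 26 ∥ 9d.
Outer hash (tag): sum = 214+33+199+220+97+84+38+157 = 1042; mod 256 = 18 → 12.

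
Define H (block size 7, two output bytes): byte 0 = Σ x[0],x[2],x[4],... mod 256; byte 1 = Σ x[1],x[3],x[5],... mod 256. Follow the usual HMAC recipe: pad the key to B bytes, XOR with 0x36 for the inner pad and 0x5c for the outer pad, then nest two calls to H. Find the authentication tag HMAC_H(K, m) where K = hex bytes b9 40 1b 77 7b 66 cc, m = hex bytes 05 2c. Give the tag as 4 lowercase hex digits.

Key hex bytes b9 40 1b 77 7b 66 cc is exactly B = 7 bytes: K' = b9 40 1b 77 7b 66 cc.
K' ⊕ ipad = 8f 76 2d 41 4d 50 fa.  K' ⊕ opad = e5 1c 47 2b 27 3a 90.
Inner input = (K'⊕ipad) ∥ m = 8f 76 2d 41 4d 50 fa ∥ 05 2c.
Inner hash: even-index sum = 559 mod 256 = 47; odd-index sum = 268 mod 256 = 12 → 2f 0c.
Outer input = (K'⊕opad) ∥ inner = e5 1c 47 2b 27 3a 90 ∥ 2f 0c.
Outer hash (tag): even-index sum = 495 mod 256 = 239; odd-index sum = 176 mod 256 = 176 → ef b0.

efb0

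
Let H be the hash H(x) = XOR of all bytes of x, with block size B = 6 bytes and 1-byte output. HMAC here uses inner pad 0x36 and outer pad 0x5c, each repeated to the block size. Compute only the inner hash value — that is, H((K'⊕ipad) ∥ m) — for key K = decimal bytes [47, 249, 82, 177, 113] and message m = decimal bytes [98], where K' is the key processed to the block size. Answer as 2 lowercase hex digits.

26

Key decimal bytes [47, 249, 82, 177, 113] = 2f f9 52 b1 71 is 5 bytes ≤ B = 6; zero-pad to 6 bytes: K' = 2f f9 52 b1 71 00.
K' ⊕ ipad = 19 cf 64 87 47 36.
Inner input = 19 cf 64 87 47 36 ∥ 62.
Inner hash: XOR 19⊕cf⊕64⊕87⊕47⊕36⊕62 = 26.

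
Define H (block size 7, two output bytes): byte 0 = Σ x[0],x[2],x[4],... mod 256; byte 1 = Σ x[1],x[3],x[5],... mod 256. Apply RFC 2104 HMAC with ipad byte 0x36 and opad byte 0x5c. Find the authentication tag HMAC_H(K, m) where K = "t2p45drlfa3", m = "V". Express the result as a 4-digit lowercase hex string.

Key "t2p45drlfa3" = 74 32 70 34 35 64 72 6c 66 61 33 is 11 bytes > B = 7, so hash it first: H(key) = 24 97, then zero-pad to 7 bytes: K' = 24 97 00 00 00 00 00.
K' ⊕ ipad = 12 a1 36 36 36 36 36.  K' ⊕ opad = 78 cb 5c 5c 5c 5c 5c.
Inner input = (K'⊕ipad) ∥ m = 12 a1 36 36 36 36 36 ∥ 56.
Inner hash: even-index sum = 180 mod 256 = 180; odd-index sum = 355 mod 256 = 99 → b4 63.
Outer input = (K'⊕opad) ∥ inner = 78 cb 5c 5c 5c 5c 5c ∥ b4 63.
Outer hash (tag): even-index sum = 495 mod 256 = 239; odd-index sum = 567 mod 256 = 55 → ef 37.

ef37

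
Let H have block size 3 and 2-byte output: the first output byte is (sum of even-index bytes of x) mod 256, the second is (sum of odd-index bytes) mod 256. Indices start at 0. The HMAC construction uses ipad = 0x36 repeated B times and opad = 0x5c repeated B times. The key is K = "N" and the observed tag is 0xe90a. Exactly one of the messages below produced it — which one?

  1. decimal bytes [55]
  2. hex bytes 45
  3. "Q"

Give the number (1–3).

Key "N" = 4e is 1 byte ≤ B = 3; zero-pad to 3 bytes: K' = 4e 00 00.
K' ⊕ ipad = 78 36 36; K' ⊕ opad = 12 5c 5c.
m1: inner = H(78 36 36 37) = ae 6d; tag = H(12 5c 5c ae 6d) = db0a
m2: inner = H(78 36 36 45) = ae 7b; tag = H(12 5c 5c ae 7b) = e90a ← matches
m3: inner = H(78 36 36 51) = ae 87; tag = H(12 5c 5c ae 87) = f50a

2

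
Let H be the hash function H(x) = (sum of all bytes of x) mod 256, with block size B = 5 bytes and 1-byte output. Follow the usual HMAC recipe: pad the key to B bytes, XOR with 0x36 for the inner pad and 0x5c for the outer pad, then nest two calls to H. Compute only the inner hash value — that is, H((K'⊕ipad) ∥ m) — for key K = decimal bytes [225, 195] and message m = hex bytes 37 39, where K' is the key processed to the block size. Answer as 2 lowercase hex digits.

de

Key decimal bytes [225, 195] = e1 c3 is 2 bytes ≤ B = 5; zero-pad to 5 bytes: K' = e1 c3 00 00 00.
K' ⊕ ipad = d7 f5 36 36 36.
Inner input = d7 f5 36 36 36 ∥ 37 39.
Inner hash: sum = 215+245+54+54+54+55+57 = 734; mod 256 = 222 → de.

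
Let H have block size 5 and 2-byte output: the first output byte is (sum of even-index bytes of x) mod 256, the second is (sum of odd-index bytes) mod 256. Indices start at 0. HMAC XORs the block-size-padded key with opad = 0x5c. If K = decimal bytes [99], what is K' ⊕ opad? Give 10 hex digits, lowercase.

3f5c5c5c5c

Key decimal bytes [99] = 63 is 1 byte ≤ B = 5; zero-pad to 5 bytes: K' = 63 00 00 00 00.
XOR each byte with 0x5c: 63⊕5c=3f, 00⊕5c=5c, 00⊕5c=5c, 00⊕5c=5c, 00⊕5c=5c.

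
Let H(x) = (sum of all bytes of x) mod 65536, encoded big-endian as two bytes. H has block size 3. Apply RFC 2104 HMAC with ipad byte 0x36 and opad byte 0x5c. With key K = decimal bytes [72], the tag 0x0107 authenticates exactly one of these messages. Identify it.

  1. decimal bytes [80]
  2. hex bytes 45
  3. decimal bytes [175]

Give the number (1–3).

1

Key decimal bytes [72] = 48 is 1 byte ≤ B = 3; zero-pad to 3 bytes: K' = 48 00 00.
K' ⊕ ipad = 7e 36 36; K' ⊕ opad = 14 5c 5c.
m1: inner = H(7e 36 36 50) = 01 3a; tag = H(14 5c 5c 01 3a) = 0107 ← matches
m2: inner = H(7e 36 36 45) = 01 2f; tag = H(14 5c 5c 01 2f) = 00fc
m3: inner = H(7e 36 36 af) = 01 99; tag = H(14 5c 5c 01 99) = 0166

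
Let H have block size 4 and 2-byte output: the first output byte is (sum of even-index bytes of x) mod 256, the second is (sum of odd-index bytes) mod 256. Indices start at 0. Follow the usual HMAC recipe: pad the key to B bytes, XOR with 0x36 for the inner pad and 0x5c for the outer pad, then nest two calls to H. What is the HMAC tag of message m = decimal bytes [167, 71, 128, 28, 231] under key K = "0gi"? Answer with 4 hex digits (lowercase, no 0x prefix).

Key "0gi" = 30 67 69 is 3 bytes ≤ B = 4; zero-pad to 4 bytes: K' = 30 67 69 00.
K' ⊕ ipad = 06 51 5f 36.  K' ⊕ opad = 6c 3b 35 5c.
Inner input = (K'⊕ipad) ∥ m = 06 51 5f 36 ∥ a7 47 80 1c e7.
Inner hash: even-index sum = 627 mod 256 = 115; odd-index sum = 234 mod 256 = 234 → 73 ea.
Outer input = (K'⊕opad) ∥ inner = 6c 3b 35 5c ∥ 73 ea.
Outer hash (tag): even-index sum = 276 mod 256 = 20; odd-index sum = 385 mod 256 = 129 → 14 81.

1481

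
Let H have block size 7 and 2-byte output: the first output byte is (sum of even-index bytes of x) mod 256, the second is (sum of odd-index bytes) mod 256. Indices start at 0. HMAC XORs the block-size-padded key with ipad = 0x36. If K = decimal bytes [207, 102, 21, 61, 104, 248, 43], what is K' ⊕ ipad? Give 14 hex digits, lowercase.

f950230b5ece1d

Key decimal bytes [207, 102, 21, 61, 104, 248, 43] = cf 66 15 3d 68 f8 2b is exactly B = 7 bytes: K' = cf 66 15 3d 68 f8 2b.
XOR each byte with 0x36: cf⊕36=f9, 66⊕36=50, 15⊕36=23, 3d⊕36=0b, 68⊕36=5e, f8⊕36=ce, 2b⊕36=1d.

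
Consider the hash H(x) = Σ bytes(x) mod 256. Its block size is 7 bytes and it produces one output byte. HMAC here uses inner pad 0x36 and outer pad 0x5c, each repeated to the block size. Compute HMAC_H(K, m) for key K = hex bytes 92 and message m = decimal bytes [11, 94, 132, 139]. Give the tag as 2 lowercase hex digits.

56

Key hex bytes 92 is 1 byte ≤ B = 7; zero-pad to 7 bytes: K' = 92 00 00 00 00 00 00.
K' ⊕ ipad = a4 36 36 36 36 36 36.  K' ⊕ opad = ce 5c 5c 5c 5c 5c 5c.
Inner input = (K'⊕ipad) ∥ m = a4 36 36 36 36 36 36 ∥ 0b 5e 84 8b.
Inner hash: sum = 164+54+54+54+54+54+54+11+94+132+139 = 864; mod 256 = 96 → 60.
Outer input = (K'⊕opad) ∥ inner = ce 5c 5c 5c 5c 5c 5c ∥ 60.
Outer hash (tag): sum = 206+92+92+92+92+92+92+96 = 854; mod 256 = 86 → 56.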